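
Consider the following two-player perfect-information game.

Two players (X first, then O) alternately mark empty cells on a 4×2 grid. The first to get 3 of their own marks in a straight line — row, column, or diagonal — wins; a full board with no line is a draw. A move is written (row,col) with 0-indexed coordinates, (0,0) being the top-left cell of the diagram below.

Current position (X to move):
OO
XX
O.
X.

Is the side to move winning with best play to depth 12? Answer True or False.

[OO/XX/O./X.] X move#1: (2,1):+0/OO/XX/OX/X.*, (3,1):+0/OO/XX/O./XX
[OO/XX/OX/X.] O move#2: (3,1):+0/OO/XX/OX/XO*
[OO/XX/OX/XO] end (terminal +0, X#3); searched OO/XX/O./X. to 12

X winning at [OO/XX/O./X.]: False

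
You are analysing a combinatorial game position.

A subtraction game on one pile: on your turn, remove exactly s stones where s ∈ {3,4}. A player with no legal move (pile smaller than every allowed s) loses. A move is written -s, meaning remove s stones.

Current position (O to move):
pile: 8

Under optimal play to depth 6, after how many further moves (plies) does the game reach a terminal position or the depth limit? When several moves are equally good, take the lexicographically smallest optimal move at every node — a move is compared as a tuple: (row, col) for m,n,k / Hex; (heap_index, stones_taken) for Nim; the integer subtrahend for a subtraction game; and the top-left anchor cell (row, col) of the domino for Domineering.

PV length from [8]: 2 plies

[8] O move#1: -3:-1/5*, -4:-1/4
[5] X move#2: -3:+1/2*, -4:+1/1
[2] end (terminal -1, O#3); searched 8 to 6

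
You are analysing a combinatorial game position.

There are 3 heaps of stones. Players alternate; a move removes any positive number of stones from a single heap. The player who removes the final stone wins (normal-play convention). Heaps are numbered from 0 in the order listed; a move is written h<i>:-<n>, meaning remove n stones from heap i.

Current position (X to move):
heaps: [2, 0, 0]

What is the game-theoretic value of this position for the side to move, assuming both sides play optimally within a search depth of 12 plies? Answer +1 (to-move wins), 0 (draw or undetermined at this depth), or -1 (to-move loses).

value((2,0,0), X) = +1

p1 X@[(2,0,0)]: h0:-1[(1,0,0)]-1 h0:-2[(0,0,0)]+1*
p2 O@[(0,0,0)] terminal -1; root [(2,0,0)] d12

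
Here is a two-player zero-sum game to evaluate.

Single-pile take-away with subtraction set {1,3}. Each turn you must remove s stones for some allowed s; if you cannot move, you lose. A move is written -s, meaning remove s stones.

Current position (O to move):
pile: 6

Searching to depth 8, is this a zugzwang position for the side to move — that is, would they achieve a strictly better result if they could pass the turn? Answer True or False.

p1 O@[6]: -1[5]-1* -3[3]-1
p2 X@[5]: -1[4]+1* -3[2]+1
p3 O@[4]: -1[3]-1* -3[1]-1
p4 X@[3]: -1[2]+1* -3[0]+1
p5 O@[2]: -1[1]-1*
p6 X@[1]: -1[0]+1*
p7 O@[0] terminal -1; root [6] d8
suppose O passes — search the same position with X to move:
pass> p1 X@[6]: -1[5]-1* -3[3]-1
pass> p2 O@[5]: -1[4]+1* -3[2]+1
pass> p3 X@[4]: -1[3]-1* -3[1]-1
pass> p4 O@[3]: -1[2]+1* -3[0]+1
pass> p5 X@[2]: -1[1]-1*
pass> p6 O@[1]: -1[0]+1*
pass> p7 X@[0] terminal -1; root [6] d8
for O: play -1, pass +1

zugzwang(6, O) = True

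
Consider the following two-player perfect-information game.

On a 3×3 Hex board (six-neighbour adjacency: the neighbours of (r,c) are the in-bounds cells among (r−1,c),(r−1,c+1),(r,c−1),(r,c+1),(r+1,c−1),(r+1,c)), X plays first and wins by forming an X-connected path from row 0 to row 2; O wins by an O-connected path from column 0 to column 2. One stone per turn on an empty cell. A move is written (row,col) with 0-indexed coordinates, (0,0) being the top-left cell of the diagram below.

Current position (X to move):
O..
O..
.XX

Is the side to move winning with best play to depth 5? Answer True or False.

X winning at [O../O../.XX]: True

p1 X@[O../O../.XX]: (0,1)[OX./O../.XX]-1 (0,2)[O.X/O../.XX]+1* (1,1)[O../OX./.XX]+1 (1,2)[O../O.X/.XX]-1 (2,0)[O../O../XXX]-1
p2 O@[O.X/O../.XX]: (0,1)[OOX/O../.XX]-1* (1,1)[O.X/OO./.XX]-1 (1,2)[O.X/O.O/.XX]-1 (2,0)[O.X/O../OXX]-1
p3 X@[OOX/O../.XX]: (1,1)[OOX/OX./.XX]+1* (1,2)[OOX/O.X/.XX]+1 (2,0)[OOX/O../XXX]+1
p4 O@[OOX/OX./.XX] terminal -1; root [O../O../.XX] d5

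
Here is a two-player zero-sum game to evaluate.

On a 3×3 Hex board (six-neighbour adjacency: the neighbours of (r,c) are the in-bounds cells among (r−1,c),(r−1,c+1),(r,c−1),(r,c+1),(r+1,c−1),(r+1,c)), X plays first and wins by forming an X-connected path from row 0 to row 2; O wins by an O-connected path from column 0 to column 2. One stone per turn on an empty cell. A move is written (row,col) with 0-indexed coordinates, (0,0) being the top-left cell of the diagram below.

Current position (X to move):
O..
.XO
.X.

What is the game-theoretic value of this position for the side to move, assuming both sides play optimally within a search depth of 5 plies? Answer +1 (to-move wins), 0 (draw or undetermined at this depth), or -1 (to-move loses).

value(O../.XO/.X., X) = +1

[O../.XO/.X.] X move#1: (0,1):+1/OX./.XO/.X.*, (0,2):+1/O.X/.XO/.X., (1,0):+1/O../XXO/.X., (2,0):+1/O../.XO/XX., (2,2):+1/O../.XO/.XX
[OX./.XO/.X.] end (terminal -1, O#2); searched O../.XO/.X. to 5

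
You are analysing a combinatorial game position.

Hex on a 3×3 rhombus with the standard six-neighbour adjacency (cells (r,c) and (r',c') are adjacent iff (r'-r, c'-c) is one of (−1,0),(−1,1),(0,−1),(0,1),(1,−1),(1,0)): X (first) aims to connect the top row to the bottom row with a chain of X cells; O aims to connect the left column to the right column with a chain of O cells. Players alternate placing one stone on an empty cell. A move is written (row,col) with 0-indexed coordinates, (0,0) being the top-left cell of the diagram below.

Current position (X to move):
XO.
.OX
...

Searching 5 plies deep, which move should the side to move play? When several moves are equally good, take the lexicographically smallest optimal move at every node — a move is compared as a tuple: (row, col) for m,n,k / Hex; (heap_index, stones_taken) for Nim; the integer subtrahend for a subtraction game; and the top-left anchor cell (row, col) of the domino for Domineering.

ply 1, X at XO./.OX/... | (0,2)=+1→XOX/.OX/...*; (1,0)=+1→XO./XOX/...; (2,0)=+1→XO./.OX/X..; (2,1)=-1→XO./.OX/.X.; (2,2)=-1→XO./.OX/..X
ply 2, O at XOX/.OX/... | (1,0)=-1→XOX/OOX/...*; (2,0)=-1→XOX/.OX/O..; (2,1)=-1→XOX/.OX/.O.; (2,2)=-1→XOX/.OX/..O
ply 3, X at XOX/OOX/... | (2,0)=+1→XOX/OOX/X..*; (2,1)=+1→XOX/OOX/.X.; (2,2)=+1→XOX/OOX/..X
ply 4, O at XOX/OOX/X.. | (2,1)=-1→XOX/OOX/XO.*; (2,2)=-1→XOX/OOX/X.O
ply 5, X at XOX/OOX/XO. | (2,2)=+1→XOX/OOX/XOX*
ply 6: XOX/OOX/XOX is terminal -1 (O); from XO./.OX/... depth 5

X's best at [XO./.OX/...]: (0,2)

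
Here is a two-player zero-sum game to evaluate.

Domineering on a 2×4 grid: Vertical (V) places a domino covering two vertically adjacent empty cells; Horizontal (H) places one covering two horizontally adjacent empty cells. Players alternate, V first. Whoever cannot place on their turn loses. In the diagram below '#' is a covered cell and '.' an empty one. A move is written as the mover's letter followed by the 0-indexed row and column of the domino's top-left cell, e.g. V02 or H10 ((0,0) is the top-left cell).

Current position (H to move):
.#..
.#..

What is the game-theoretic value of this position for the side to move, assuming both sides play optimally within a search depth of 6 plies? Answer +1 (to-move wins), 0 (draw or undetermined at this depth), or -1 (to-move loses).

value(.#../.#.., H) = +1

[.#../.#..] H move#1: H02:+1/.###/.#..*, H12:+1/.#../.###
[.###/.#..] V move#2: V00:-1/####/##..*
[####/##..] H move#3: H12:+1/####/####*
[####/####] end (terminal -1, V#4); searched .#../.#.. to 6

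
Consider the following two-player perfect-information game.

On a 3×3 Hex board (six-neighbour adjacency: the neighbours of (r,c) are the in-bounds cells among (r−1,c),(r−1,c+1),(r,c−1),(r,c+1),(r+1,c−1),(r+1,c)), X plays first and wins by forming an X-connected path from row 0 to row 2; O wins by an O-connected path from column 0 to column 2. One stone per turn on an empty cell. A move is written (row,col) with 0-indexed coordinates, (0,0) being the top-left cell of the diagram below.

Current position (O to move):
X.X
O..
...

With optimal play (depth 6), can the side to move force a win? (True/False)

[X.X/O../...] O move#1: (0,1):-1/XOX/O../..., (1,1):-1/X.X/OO./..., (1,2):-1/X.X/O.O/..., (2,0):-1/X.X/O../O.., (2,1):+1/X.X/O../.O.*, (2,2):-1/X.X/O../..O
[X.X/O../.O.] X move#2: (0,1):-1/XXX/O../.O.*, (1,1):-1/X.X/OX./.O., (1,2):-1/X.X/O.X/.O., (2,0):-1/X.X/O../XO., (2,2):-1/X.X/O../.OX
[XXX/O../.O.] O move#3: (1,1):+1/XXX/OO./.O.*, (1,2):+1/XXX/O.O/.O., (2,0):+1/XXX/O../OO., (2,2):+1/XXX/O../.OO
[XXX/OO./.O.] X move#4: (1,2):-1/XXX/OOX/.O.*, (2,0):-1/XXX/OO./XO., (2,2):-1/XXX/OO./.OX
[XXX/OOX/.O.] O move#5: (2,0):-1/XXX/OOX/OO., (2,2):+1/XXX/OOX/.OO*
[XXX/OOX/.OO] end (terminal -1, X#6); searched X.X/O../... to 6

O winning at [X.X/O../...]: True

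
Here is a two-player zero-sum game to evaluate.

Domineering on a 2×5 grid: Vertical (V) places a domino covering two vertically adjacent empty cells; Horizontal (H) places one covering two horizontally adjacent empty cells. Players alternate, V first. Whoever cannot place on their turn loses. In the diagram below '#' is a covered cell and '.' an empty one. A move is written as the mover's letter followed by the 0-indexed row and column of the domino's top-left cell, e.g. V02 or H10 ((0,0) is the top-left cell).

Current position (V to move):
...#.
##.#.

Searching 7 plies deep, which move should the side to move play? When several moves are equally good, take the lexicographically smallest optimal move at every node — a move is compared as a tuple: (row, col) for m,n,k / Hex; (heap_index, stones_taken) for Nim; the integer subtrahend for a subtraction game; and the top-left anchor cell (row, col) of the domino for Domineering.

V's best at [...#./##.#.]: V02

p1 V@[...#./##.#.]: V02[..##./####.]+1* V04[...##/##.##]-1
p2 H@[..##./####.]: H00[####./####.]-1*
p3 V@[####./####.]: V04[#####/#####]+1*
p4 H@[#####/#####] terminal -1; root [...#./##.#.] d7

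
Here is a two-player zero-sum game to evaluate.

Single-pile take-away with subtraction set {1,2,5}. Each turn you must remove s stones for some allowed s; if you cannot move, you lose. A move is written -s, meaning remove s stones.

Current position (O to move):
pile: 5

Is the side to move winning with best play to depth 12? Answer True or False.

O winning at [5]: True

ply 1, O at 5 | -1=-1→4; -2=+1→3*; -5=+1→0
ply 2, X at 3 | -1=-1→2*; -2=-1→1
ply 3, O at 2 | -1=-1→1; -2=+1→0*
ply 4: 0 is terminal -1 (X); from 5 depth 12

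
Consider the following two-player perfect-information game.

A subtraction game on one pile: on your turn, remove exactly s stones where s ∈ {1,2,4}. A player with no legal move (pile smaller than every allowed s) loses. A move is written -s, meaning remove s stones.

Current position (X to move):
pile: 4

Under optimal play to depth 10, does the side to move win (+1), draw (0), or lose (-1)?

ply 1, X at 4 | -1=+1→3*; -2=-1→2; -4=+1→0
ply 2, O at 3 | -1=-1→2*; -2=-1→1
ply 3, X at 2 | -1=-1→1; -2=+1→0*
ply 4: 0 is terminal -1 (O); from 4 depth 10

value(4, X) = +1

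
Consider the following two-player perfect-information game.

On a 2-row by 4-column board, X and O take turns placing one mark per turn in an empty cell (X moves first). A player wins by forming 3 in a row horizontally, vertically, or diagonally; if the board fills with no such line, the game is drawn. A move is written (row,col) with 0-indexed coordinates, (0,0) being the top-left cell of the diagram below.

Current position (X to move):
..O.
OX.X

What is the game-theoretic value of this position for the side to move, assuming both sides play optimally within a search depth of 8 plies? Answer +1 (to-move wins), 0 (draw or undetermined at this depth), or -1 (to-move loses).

value(..O./OX.X, X) = +1

ply 1, X at ..O./OX.X | (0,0)=+0→X.O./OX.X; (0,1)=+0→.XO./OX.X; (0,3)=+0→..OX/OX.X; (1,2)=+1→..O./OXXX*
ply 2: ..O./OXXX is terminal -1 (O); from ..O./OX.X depth 8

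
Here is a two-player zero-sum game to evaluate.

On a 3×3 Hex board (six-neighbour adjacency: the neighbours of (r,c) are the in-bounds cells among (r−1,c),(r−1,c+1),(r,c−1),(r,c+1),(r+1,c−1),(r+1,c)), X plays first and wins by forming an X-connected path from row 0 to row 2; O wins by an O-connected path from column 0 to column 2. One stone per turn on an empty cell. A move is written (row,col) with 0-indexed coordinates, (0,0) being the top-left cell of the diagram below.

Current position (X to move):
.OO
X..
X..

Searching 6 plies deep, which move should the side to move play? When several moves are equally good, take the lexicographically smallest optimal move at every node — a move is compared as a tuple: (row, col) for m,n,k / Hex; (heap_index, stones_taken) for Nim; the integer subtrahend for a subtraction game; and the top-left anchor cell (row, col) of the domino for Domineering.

X's best at [.OO/X../X..]: (0,0)

[.OO/X../X..] X move#1: (0,0):+1/XOO/X../X..*, (1,1):-1/.OO/XX./X.., (1,2):-1/.OO/X.X/X.., (2,1):-1/.OO/X../XX., (2,2):-1/.OO/X../X.X
[XOO/X../X..] end (terminal -1, O#2); searched .OO/X../X.. to 6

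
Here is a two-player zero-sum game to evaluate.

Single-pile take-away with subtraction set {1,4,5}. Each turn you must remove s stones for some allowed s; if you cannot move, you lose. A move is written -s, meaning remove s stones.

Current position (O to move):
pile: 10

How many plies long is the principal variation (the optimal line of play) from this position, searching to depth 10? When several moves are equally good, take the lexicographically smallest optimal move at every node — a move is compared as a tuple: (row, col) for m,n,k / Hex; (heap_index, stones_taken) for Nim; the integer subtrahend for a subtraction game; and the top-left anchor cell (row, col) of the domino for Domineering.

p1 O@[10]: -1[9]-1* -4[6]-1 -5[5]-1
p2 X@[9]: -1[8]+1* -4[5]-1 -5[4]-1
p3 O@[8]: -1[7]-1* -4[4]-1 -5[3]-1
p4 X@[7]: -1[6]-1 -4[3]-1 -5[2]+1*
p5 O@[2]: -1[1]-1*
p6 X@[1]: -1[0]+1*
p7 O@[0] terminal -1; root [10] d10

PV length from [10]: 6 plies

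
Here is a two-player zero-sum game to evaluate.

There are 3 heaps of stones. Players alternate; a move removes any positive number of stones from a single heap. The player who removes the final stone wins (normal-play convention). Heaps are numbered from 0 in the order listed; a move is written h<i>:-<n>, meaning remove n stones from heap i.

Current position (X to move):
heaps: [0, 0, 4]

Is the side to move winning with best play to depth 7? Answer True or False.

[(0,0,4)] X move#1: h2:-1:-1/(0,0,3), h2:-2:-1/(0,0,2), h2:-3:-1/(0,0,1), h2:-4:+1/(0,0,0)*
[(0,0,0)] end (terminal -1, O#2); searched (0,0,4) to 7

X winning at [(0,0,4)]: True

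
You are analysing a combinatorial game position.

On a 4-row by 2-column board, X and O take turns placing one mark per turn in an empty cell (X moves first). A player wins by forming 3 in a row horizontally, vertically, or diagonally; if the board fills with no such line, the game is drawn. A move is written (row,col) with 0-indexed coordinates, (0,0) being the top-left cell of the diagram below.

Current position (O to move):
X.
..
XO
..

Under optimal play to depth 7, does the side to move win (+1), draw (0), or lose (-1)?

value(X./../XO/.., O) = 0

p1 O@[X./../XO/..]: (0,1)[XO/../XO/..]-1 (1,0)[X./O./XO/..]+0* (1,1)[X./.O/XO/..]-1 (3,0)[X./../XO/O.]-1 (3,1)[X./../XO/.O]-1
p2 X@[X./O./XO/..]: (0,1)[XX/O./XO/..]+0* (1,1)[X./OX/XO/..]+0 (3,0)[X./O./XO/X.]-1 (3,1)[X./O./XO/.X]+0
p3 O@[XX/O./XO/..]: (1,1)[XX/OO/XO/..]+0* (3,0)[XX/O./XO/O.]+0 (3,1)[XX/O./XO/.O]+0
p4 X@[XX/OO/XO/..]: (3,0)[XX/OO/XO/X.]-1 (3,1)[XX/OO/XO/.X]+0*
p5 O@[XX/OO/XO/.X]: (3,0)[XX/OO/XO/OX]+0*
p6 X@[XX/OO/XO/OX] terminal +0; root [X./../XO/..] d7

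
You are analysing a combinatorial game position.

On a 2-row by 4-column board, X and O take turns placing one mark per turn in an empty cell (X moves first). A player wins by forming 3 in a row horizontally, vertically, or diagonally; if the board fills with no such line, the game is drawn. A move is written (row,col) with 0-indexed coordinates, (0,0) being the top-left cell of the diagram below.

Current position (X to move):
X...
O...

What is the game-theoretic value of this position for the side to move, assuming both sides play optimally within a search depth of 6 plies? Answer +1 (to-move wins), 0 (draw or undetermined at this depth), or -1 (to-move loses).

[X.../O...] X move#1: (0,1):+0/XX../O...*, (0,2):+0/X.X./O..., (0,3):+0/X..X/O..., (1,1):+0/X.../OX.., (1,2):+0/X.../O.X., (1,3):+0/X.../O..X
[XX../O...] O move#2: (0,2):+0/XXO./O...*, (0,3):-1/XX.O/O..., (1,1):-1/XX../OO.., (1,2):-1/XX../O.O., (1,3):-1/XX../O..O
[XXO./O...] X move#3: (0,3):+0/XXOX/O...*, (1,1):+0/XXO./OX.., (1,2):+0/XXO./O.X., (1,3):+0/XXO./O..X
[XXOX/O...] O move#4: (1,1):+0/XXOX/OO..*, (1,2):+0/XXOX/O.O., (1,3):+0/XXOX/O..O
[XXOX/OO..] X move#5: (1,2):+0/XXOX/OOX.*, (1,3):-1/XXOX/OO.X
[XXOX/OOX.] O move#6: (1,3):+0/XXOX/OOXO*
[XXOX/OOXO] end (terminal +0, X#7); searched X.../O... to 6

value(X.../O..., X) = 0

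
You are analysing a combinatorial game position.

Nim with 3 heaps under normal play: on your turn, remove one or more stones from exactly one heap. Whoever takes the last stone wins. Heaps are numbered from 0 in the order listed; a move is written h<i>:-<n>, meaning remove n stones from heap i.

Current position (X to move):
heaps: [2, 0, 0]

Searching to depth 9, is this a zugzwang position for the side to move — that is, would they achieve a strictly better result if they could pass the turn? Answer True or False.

zugzwang((2,0,0), X) = False

p1 X@[(2,0,0)]: h0:-1[(1,0,0)]-1 h0:-2[(0,0,0)]+1*
p2 O@[(0,0,0)] terminal -1; root [(2,0,0)] d9
suppose X passes — search the same position with O to move:
pass> p1 O@[(2,0,0)]: h0:-1[(1,0,0)]-1 h0:-2[(0,0,0)]+1*
pass> p2 X@[(0,0,0)] terminal -1; root [(2,0,0)] d9
for X: play +1, pass -1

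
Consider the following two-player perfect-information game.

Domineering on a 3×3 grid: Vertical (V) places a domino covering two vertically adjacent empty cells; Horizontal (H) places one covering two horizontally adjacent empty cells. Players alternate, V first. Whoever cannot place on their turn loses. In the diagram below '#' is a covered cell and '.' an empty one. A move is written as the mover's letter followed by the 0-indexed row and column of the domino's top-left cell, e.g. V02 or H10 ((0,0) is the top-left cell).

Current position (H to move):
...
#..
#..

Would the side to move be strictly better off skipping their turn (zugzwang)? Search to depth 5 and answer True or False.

ply 1, H at .../#../#.. | H00=-1→##./#../#..; H01=-1→.##/#../#..; H11=+1→.../###/#..*; H21=-1→.../#../###
ply 2: .../###/#.. is terminal -1 (V); from .../#../#.. depth 5
pass branch (V moves first from the same position):
  | ply 1, V at .../#../#.. | V01=+1→.#./##./#..*; V02=+1→..#/#.#/#..; V11=+1→.../##./##.; V12=+1→.../#.#/#.#
  | ply 2, H at .#./##./#.. | H21=-1→.#./##./###*
  | ply 3, V at .#./##./### | V02=+1→.##/###/###*
  | ply 4: .##/###/### is terminal -1 (H); from .../#../#.. depth 5
H moving scores +1; H passing scores -1

zugzwang(.../#../#.., H) = False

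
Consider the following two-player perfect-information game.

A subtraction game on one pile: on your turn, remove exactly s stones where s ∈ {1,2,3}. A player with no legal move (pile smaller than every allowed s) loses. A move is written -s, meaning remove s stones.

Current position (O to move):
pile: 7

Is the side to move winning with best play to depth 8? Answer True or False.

ply 1, O at 7 | -1=-1→6; -2=-1→5; -3=+1→4*
ply 2, X at 4 | -1=-1→3*; -2=-1→2; -3=-1→1
ply 3, O at 3 | -1=-1→2; -2=-1→1; -3=+1→0*
ply 4: 0 is terminal -1 (X); from 7 depth 8

O winning at [7]: True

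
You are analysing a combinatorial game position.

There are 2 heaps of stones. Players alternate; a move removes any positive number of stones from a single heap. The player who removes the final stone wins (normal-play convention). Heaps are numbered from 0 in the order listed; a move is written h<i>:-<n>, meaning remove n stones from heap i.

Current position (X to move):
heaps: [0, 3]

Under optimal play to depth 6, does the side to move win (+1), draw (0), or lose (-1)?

ply 1, X at (0,3) | h1:-1=-1→(0,2); h1:-2=-1→(0,1); h1:-3=+1→(0,0)*
ply 2: (0,0) is terminal -1 (O); from (0,3) depth 6

value((0,3), X) = +1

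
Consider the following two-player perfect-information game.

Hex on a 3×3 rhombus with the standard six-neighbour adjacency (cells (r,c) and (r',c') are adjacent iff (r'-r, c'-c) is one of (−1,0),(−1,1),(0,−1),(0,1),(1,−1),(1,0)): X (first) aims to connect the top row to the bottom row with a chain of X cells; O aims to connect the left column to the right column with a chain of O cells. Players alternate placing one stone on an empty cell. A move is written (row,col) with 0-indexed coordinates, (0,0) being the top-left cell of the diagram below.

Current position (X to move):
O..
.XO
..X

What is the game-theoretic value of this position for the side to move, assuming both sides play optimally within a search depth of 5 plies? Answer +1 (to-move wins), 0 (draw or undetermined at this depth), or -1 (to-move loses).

value(O../.XO/..X, X) = +1

ply 1, X at O../.XO/..X | (0,1)=+1→OX./.XO/..X*; (0,2)=+1→O.X/.XO/..X; (1,0)=+1→O../XXO/..X; (2,0)=+1→O../.XO/X.X; (2,1)=+1→O../.XO/.XX
ply 2, O at OX./.XO/..X | (0,2)=-1→OXO/.XO/..X*; (1,0)=-1→OX./OXO/..X; (2,0)=-1→OX./.XO/O.X; (2,1)=-1→OX./.XO/.OX
ply 3, X at OXO/.XO/..X | (1,0)=+1→OXO/XXO/..X*; (2,0)=+1→OXO/.XO/X.X; (2,1)=+1→OXO/.XO/.XX
ply 4, O at OXO/XXO/..X | (2,0)=-1→OXO/XXO/O.X*; (2,1)=-1→OXO/XXO/.OX
ply 5, X at OXO/XXO/O.X | (2,1)=+1→OXO/XXO/OXX*
ply 6: OXO/XXO/OXX is terminal -1 (O); from O../.XO/..X depth 5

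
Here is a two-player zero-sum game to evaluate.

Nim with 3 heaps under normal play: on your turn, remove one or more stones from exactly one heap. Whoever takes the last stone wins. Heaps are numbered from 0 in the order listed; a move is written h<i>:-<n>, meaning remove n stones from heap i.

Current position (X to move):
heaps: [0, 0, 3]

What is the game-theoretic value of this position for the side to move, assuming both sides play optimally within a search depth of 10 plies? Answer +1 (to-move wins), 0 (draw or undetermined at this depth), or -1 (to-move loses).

value((0,0,3), X) = +1

[(0,0,3)] X move#1: h2:-1:-1/(0,0,2), h2:-2:-1/(0,0,1), h2:-3:+1/(0,0,0)*
[(0,0,0)] end (terminal -1, O#2); searched (0,0,3) to 10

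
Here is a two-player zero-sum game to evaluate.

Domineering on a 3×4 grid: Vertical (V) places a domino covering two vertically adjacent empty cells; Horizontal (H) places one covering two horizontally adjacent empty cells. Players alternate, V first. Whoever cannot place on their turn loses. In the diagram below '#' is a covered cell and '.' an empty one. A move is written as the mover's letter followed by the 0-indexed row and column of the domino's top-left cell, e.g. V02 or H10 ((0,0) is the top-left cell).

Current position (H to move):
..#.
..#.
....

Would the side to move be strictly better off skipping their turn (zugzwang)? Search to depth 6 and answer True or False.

[..#./..#./....] H move#1: H00:-1/###./..#./...., H10:+1/..#./###./....*, H20:-1/..#./..#./##.., H21:-1/..#./..#./.##., H22:-1/..#./..#./..##
[..#./###./....] V move#2: V03:-1/..##/####/....*, V13:-1/..#./####/...#
[..##/####/....] H move#3: H00:+1/####/####/....*, H20:+1/..##/####/##.., H21:+1/..##/####/.##., H22:+1/..##/####/..##
[####/####/....] end (terminal -1, V#4); searched ..#./..#./.... to 6
pass branch (V moves first from the same position):
  | [..#./..#./....] V move#1: V00:+1/#.#./#.#./....*, V01:+1/.##./.##./...., V03:-1/..##/..##/...., V10:+1/..#./#.#./#..., V11:+1/..#./.##./.#.., V13:-1/..#./..##/...#
  | [#.#./#.#./....] H move#2: H20:-1/#.#./#.#./##..*, H21:-1/#.#./#.#./.##., H22:-1/#.#./#.#./..##
  | [#.#./#.#./##..] V move#3: V01:+1/###./###./##..*, V03:+1/#.##/#.##/##.., V13:+1/#.#./#.##/##.#
  | [###./###./##..] H move#4: H22:-1/###./###./####*
  | [###./###./####] V move#5: V03:+1/####/####/####*
  | [####/####/####] end (terminal -1, H#6); searched ..#./..#./.... to 6
H moving scores +1; H passing scores -1

zugzwang(..#./..#./...., H) = False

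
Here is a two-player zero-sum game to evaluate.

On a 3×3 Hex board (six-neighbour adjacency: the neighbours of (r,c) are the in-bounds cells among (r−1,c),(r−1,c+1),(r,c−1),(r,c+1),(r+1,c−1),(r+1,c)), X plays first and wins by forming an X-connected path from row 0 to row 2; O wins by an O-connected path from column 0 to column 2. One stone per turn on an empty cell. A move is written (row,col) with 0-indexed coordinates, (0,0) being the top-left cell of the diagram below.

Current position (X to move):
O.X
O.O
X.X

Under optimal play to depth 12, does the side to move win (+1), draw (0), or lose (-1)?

ply 1, X at O.X/O.O/X.X | (0,1)=-1→OXX/O.O/X.X; (1,1)=+1→O.X/OXO/X.X*; (2,1)=-1→O.X/O.O/XXX
ply 2: O.X/OXO/X.X is terminal -1 (O); from O.X/O.O/X.X depth 12

value(O.X/O.O/X.X, X) = +1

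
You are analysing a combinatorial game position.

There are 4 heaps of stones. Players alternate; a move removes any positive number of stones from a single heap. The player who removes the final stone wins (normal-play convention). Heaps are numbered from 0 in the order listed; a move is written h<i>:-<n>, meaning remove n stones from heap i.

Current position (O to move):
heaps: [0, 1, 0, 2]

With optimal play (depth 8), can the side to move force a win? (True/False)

[(0,1,0,2)] O move#1: h1:-1:-1/(0,0,0,2), h3:-1:+1/(0,1,0,1)*, h3:-2:-1/(0,1,0,0)
[(0,1,0,1)] X move#2: h1:-1:-1/(0,0,0,1)*, h3:-1:-1/(0,1,0,0)
[(0,0,0,1)] O move#3: h3:-1:+1/(0,0,0,0)*
[(0,0,0,0)] end (terminal -1, X#4); searched (0,1,0,2) to 8

O winning at [(0,1,0,2)]: True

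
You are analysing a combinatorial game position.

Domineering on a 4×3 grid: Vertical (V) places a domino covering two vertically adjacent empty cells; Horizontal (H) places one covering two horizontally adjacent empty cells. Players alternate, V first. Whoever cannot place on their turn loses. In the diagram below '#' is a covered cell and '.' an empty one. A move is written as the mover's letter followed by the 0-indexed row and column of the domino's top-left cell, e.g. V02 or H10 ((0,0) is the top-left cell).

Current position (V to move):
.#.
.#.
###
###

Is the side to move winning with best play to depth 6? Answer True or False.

V winning at [.#./.#./###/###]: True

[.#./.#./###/###] V move#1: V00:+1/##./##./###/###*, V02:+1/.##/.##/###/###
[##./##./###/###] end (terminal -1, H#2); searched .#./.#./###/### to 6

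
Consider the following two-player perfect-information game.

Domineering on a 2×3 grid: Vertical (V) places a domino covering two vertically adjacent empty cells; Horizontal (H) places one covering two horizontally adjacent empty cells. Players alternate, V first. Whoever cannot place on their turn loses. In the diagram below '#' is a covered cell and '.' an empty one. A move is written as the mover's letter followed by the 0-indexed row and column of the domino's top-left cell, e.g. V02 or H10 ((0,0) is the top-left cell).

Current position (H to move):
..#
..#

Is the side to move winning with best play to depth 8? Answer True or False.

H winning at [..#/..#]: True

p1 H@[..#/..#]: H00[###/..#]+1* H10[..#/###]+1
p2 V@[###/..#] terminal -1; root [..#/..#] d8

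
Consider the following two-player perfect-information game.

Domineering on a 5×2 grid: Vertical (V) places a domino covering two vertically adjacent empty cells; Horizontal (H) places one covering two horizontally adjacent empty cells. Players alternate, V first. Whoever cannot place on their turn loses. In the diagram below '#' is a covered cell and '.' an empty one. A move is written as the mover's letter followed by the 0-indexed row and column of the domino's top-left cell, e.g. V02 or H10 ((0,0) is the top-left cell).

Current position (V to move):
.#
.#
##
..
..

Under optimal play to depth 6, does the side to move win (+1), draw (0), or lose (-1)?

value(.#/.#/##/../.., V) = +1

ply 1, V at .#/.#/##/../.. | V00=-1→##/##/##/../..; V30=+1→.#/.#/##/#./#.*; V31=+1→.#/.#/##/.#/.#
ply 2: .#/.#/##/#./#. is terminal -1 (H); from .#/.#/##/../.. depth 6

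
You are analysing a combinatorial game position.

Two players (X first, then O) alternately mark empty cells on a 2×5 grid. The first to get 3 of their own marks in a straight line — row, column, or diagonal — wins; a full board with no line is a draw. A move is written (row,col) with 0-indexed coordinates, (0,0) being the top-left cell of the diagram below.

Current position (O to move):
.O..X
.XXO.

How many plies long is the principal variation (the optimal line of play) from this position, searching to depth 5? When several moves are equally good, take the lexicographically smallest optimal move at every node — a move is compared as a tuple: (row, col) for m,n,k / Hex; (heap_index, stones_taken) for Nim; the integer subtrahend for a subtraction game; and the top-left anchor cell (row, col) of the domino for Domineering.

ply 1, O at .O..X/.XXO. | (0,0)=-1→OO..X/.XXO.; (0,2)=-1→.OO.X/.XXO.; (0,3)=-1→.O.OX/.XXO.; (1,0)=+0→.O..X/OXXO.*; (1,4)=-1→.O..X/.XXOO
ply 2, X at .O..X/OXXO. | (0,0)=+0→XO..X/OXXO.*; (0,2)=+0→.OX.X/OXXO.; (0,3)=+0→.O.XX/OXXO.; (1,4)=-1→.O..X/OXXOX
ply 3, O at XO..X/OXXO. | (0,2)=+0→XOO.X/OXXO.*; (0,3)=+0→XO.OX/OXXO.; (1,4)=+0→XO..X/OXXOO
ply 4, X at XOO.X/OXXO. | (0,3)=+0→XOOXX/OXXO.*; (1,4)=-1→XOO.X/OXXOX
ply 5, O at XOOXX/OXXO. | (1,4)=+0→XOOXX/OXXOO*
ply 6: XOOXX/OXXOO is terminal +0 (X); from .O..X/.XXO. depth 5

PV length from [.O..X/.XXO.]: 5 plies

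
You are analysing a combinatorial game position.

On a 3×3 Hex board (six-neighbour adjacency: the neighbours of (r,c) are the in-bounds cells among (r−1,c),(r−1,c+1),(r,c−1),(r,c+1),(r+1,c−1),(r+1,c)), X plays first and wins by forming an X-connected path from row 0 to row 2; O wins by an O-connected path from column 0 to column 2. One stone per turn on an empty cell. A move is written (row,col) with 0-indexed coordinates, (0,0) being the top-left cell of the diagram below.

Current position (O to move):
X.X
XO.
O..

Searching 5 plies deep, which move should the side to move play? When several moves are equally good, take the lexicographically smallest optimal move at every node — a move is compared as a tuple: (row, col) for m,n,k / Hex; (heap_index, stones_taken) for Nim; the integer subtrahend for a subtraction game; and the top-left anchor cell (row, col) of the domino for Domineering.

O's best at [X.X/XO./O..]: (1,2)

[X.X/XO./O..] O move#1: (0,1):-1/XOX/XO./O.., (1,2):+1/X.X/XOO/O..*, (2,1):+1/X.X/XO./OO., (2,2):+1/X.X/XO./O.O
[X.X/XOO/O..] end (terminal -1, X#2); searched X.X/XO./O.. to 5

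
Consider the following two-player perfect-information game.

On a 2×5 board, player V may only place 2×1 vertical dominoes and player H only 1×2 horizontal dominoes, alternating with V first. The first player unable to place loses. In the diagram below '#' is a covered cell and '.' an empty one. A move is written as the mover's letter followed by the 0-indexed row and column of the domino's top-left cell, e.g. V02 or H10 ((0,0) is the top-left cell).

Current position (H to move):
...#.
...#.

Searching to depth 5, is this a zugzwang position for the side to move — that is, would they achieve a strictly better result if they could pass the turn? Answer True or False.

zugzwang(...#./...#., H) = False

ply 1, H at ...#./...#. | H00=-1→##.#./...#.*; H01=-1→.###./...#.; H10=-1→...#./##.#.; H11=-1→...#./.###.
ply 2, V at ##.#./...#. | V02=+1→####./..##.*; V04=-1→##.##/...##
ply 3, H at ####./..##. | H10=-1→####./####.*
ply 4, V at ####./####. | V04=+1→#####/#####*
ply 5: #####/##### is terminal -1 (H); from ...#./...#. depth 5
if H skipped the turn, V would face:
~ ply 1, V at ...#./...#. | V00=-1→#..#./#..#.; V01=+1→.#.#./.#.#.*; V02=-1→..##./..##.; V04=-1→...##/...##
~ ply 2: .#.#./.#.#. is terminal -1 (H); from ...#./...#. depth 5
compare (H): move=-1 vs pass=-1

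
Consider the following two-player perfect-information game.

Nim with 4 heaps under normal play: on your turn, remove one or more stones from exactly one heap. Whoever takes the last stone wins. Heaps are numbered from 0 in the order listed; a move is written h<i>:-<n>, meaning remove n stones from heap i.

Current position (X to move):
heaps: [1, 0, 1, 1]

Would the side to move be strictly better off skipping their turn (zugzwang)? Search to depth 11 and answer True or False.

[(1,0,1,1)] X move#1: h0:-1:+1/(0,0,1,1)*, h2:-1:+1/(1,0,0,1), h3:-1:+1/(1,0,1,0)
[(0,0,1,1)] O move#2: h2:-1:-1/(0,0,0,1)*, h3:-1:-1/(0,0,1,0)
[(0,0,0,1)] X move#3: h3:-1:+1/(0,0,0,0)*
[(0,0,0,0)] end (terminal -1, O#4); searched (1,0,1,1) to 11
suppose X passes — search the same position with O to move:
pass> [(1,0,1,1)] O move#1: h0:-1:+1/(0,0,1,1)*, h2:-1:+1/(1,0,0,1), h3:-1:+1/(1,0,1,0)
pass> [(0,0,1,1)] X move#2: h2:-1:-1/(0,0,0,1)*, h3:-1:-1/(0,0,1,0)
pass> [(0,0,0,1)] O move#3: h3:-1:+1/(0,0,0,0)*
pass> [(0,0,0,0)] end (terminal -1, X#4); searched (1,0,1,1) to 11
for X: play +1, pass -1

zugzwang((1,0,1,1), X) = False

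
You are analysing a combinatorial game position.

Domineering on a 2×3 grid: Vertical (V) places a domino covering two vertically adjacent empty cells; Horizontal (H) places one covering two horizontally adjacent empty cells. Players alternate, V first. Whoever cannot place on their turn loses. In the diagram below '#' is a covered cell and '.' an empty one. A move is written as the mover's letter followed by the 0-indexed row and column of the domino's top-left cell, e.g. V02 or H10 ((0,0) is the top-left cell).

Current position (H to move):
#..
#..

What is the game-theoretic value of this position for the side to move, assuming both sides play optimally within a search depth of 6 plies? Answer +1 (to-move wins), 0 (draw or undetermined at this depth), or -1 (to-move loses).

value(#../#.., H) = +1

ply 1, H at #../#.. | H01=+1→###/#..*; H11=+1→#../###
ply 2: ###/#.. is terminal -1 (V); from #../#.. depth 6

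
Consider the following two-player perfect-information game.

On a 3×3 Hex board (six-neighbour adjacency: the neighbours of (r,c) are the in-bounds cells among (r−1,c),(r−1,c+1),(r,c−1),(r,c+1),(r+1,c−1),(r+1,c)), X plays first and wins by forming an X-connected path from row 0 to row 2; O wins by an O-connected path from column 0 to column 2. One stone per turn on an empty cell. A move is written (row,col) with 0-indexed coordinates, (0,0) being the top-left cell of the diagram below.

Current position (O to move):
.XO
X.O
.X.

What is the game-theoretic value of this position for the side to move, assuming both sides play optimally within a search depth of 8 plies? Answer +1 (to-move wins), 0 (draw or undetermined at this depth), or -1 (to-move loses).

value(.XO/X.O/.X., O) = -1

[.XO/X.O/.X.] O move#1: (0,0):-1/OXO/X.O/.X.*, (1,1):-1/.XO/XOO/.X., (2,0):-1/.XO/X.O/OX., (2,2):-1/.XO/X.O/.XO
[OXO/X.O/.X.] X move#2: (1,1):+1/OXO/XXO/.X.*, (2,0):+1/OXO/X.O/XX., (2,2):+1/OXO/X.O/.XX
[OXO/XXO/.X.] end (terminal -1, O#3); searched .XO/X.O/.X. to 8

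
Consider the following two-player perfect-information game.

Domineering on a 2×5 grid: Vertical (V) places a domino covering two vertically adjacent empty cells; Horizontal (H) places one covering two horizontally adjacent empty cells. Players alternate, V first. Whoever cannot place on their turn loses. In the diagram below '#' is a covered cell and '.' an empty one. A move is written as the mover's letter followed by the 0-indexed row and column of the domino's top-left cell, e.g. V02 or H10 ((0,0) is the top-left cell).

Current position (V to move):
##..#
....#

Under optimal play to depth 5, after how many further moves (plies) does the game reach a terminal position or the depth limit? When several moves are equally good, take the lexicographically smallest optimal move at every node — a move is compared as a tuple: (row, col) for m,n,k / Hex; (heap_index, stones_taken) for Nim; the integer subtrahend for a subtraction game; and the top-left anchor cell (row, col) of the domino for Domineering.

PV length from [##..#/....#]: 3 plies

p1 V@[##..#/....#]: V02[###.#/..#.#]+1* V03[##.##/...##]-1
p2 H@[###.#/..#.#]: H10[###.#/###.#]-1*
p3 V@[###.#/###.#]: V03[#####/#####]+1*
p4 H@[#####/#####] terminal -1; root [##..#/....#] d5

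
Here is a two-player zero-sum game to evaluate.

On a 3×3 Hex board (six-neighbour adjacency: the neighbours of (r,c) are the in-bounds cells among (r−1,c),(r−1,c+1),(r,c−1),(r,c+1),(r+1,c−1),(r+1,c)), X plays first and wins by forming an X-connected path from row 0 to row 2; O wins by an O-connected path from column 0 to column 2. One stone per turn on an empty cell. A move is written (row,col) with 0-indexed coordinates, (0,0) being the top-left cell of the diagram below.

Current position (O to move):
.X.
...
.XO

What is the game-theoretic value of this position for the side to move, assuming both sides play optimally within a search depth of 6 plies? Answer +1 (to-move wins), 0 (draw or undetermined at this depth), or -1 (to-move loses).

value(.X./.../.XO, O) = +1

ply 1, O at .X./.../.XO | (0,0)=-1→OX./.../.XO; (0,2)=-1→.XO/.../.XO; (1,0)=-1→.X./O../.XO; (1,1)=+1→.X./.O./.XO*; (1,2)=-1→.X./..O/.XO; (2,0)=-1→.X./.../OXO
ply 2, X at .X./.O./.XO | (0,0)=-1→XX./.O./.XO*; (0,2)=-1→.XX/.O./.XO; (1,0)=-1→.X./XO./.XO; (1,2)=-1→.X./.OX/.XO; (2,0)=-1→.X./.O./XXO
ply 3, O at XX./.O./.XO | (0,2)=+1→XXO/.O./.XO*; (1,0)=+1→XX./OO./.XO; (1,2)=+1→XX./.OO/.XO; (2,0)=+1→XX./.O./OXO
ply 4, X at XXO/.O./.XO | (1,0)=-1→XXO/XO./.XO*; (1,2)=-1→XXO/.OX/.XO; (2,0)=-1→XXO/.O./XXO
ply 5, O at XXO/XO./.XO | (1,2)=-1→XXO/XOO/.XO; (2,0)=+1→XXO/XO./OXO*
ply 6: XXO/XO./OXO is terminal -1 (X); from .X./.../.XO depth 6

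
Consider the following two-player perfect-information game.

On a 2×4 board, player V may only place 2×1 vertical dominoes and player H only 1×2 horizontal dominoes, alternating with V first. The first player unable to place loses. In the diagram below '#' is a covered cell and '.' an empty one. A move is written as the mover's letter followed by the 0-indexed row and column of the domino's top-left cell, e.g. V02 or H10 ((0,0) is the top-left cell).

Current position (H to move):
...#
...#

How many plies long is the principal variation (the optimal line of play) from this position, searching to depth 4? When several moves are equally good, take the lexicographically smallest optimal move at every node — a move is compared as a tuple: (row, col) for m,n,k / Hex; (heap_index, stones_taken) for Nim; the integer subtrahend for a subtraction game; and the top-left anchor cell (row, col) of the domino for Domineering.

PV length from [...#/...#]: 3 plies

p1 H@[...#/...#]: H00[##.#/...#]+1* H01[.###/...#]+1 H10[...#/##.#]+1 H11[...#/.###]+1
p2 V@[##.#/...#]: V02[####/..##]-1*
p3 H@[####/..##]: H10[####/####]+1*
p4 V@[####/####] terminal -1; root [...#/...#] d4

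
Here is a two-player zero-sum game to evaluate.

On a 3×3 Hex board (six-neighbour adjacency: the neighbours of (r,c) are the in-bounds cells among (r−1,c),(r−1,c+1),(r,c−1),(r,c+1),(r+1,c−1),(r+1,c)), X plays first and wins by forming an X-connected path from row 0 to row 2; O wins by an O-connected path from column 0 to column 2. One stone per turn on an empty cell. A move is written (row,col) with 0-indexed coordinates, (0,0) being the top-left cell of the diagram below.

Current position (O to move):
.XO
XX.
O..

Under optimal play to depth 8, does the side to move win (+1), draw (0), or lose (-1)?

value(.XO/XX./O.., O) = +1

p1 O@[.XO/XX./O..]: (0,0)[OXO/XX./O..]-1 (1,2)[.XO/XXO/O..]-1 (2,1)[.XO/XX./OO.]+1* (2,2)[.XO/XX./O.O]-1
p2 X@[.XO/XX./OO.]: (0,0)[XXO/XX./OO.]-1* (1,2)[.XO/XXX/OO.]-1 (2,2)[.XO/XX./OOX]-1
p3 O@[XXO/XX./OO.]: (1,2)[XXO/XXO/OO.]+1* (2,2)[XXO/XX./OOO]+1
p4 X@[XXO/XXO/OO.] terminal -1; root [.XO/XX./O..] d8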